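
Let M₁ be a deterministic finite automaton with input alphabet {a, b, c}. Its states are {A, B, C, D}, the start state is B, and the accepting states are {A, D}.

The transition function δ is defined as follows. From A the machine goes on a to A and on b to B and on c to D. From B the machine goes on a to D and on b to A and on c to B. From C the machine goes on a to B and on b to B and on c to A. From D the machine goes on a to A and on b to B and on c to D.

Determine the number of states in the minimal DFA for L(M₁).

2

First remove the unreachable states {C}; 3 states remain.
P0 = {A,D} | {B}.
Stable partition: {A,D} | {B} — 2 equivalence classes.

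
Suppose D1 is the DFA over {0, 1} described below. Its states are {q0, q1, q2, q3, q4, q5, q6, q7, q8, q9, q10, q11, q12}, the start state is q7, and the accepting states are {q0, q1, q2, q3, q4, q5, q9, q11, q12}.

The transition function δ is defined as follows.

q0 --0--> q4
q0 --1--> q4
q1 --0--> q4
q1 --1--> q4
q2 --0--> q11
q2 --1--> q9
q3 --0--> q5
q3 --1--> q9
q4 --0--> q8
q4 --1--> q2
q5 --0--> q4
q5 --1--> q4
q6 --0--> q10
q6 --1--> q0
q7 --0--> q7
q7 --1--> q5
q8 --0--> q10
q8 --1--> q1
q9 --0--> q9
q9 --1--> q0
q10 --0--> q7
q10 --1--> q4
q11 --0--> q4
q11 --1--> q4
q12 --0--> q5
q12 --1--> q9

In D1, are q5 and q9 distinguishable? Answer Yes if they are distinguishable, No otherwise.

First remove the unreachable states {q3,q6,q12}; 10 states remain.
Start with accepting vs non-accepting: {q0,q1,q2,q4,q5,q9,q11} | {q7,q8,q10}.
Split {q0,q1,q2,q4,q5,q9,q11} by δ(·,0) → {q0,q1,q2,q5,q9,q11} and {q4}.
Refine {q0,q1,q2,q5,q9,q11} on symbol 0: members go to different blocks, giving {q0,q1,q5,q11} and {q2,q9}.
On input 1, block {q7,q8,q10} splits into {q7,q8} and {q10}.
On input 0, block {q7,q8} splits into {q7} and {q8}.
On input 0, block {q2,q9} splits into {q2} and {q9}.
Stable partition: {q0,q1,q5,q11} | {q7} | {q4} | {q2} | {q10} | {q8} | {q9} — 7 equivalence classes.
q5 and q9 end up in different blocks, so they are distinguishable. For instance, the string '00' is accepted from only q9.

Yes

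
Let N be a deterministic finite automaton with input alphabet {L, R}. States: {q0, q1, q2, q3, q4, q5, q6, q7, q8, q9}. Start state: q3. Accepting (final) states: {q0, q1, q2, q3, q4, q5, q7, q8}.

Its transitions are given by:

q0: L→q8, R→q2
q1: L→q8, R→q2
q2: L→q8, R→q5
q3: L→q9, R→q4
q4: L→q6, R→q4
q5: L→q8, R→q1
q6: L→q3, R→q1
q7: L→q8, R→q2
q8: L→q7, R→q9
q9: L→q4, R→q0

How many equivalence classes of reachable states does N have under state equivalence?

4

Initial partition by acceptance: {q0,q1,q2,q3,q4,q5,q7,q8} | {q6,q9}.
Refine {q0,q1,q2,q3,q4,q5,q7,q8} on symbol L: members go to different blocks, giving {q0,q1,q2,q5,q7,q8} and {q3,q4}.
Split {q0,q1,q2,q5,q7,q8} by δ(·,R) → {q0,q1,q2,q5,q7} and {q8}.
Stable partition: {q0,q1,q2,q5,q7} | {q6,q9} | {q3,q4} | {q8} — 4 equivalence classes.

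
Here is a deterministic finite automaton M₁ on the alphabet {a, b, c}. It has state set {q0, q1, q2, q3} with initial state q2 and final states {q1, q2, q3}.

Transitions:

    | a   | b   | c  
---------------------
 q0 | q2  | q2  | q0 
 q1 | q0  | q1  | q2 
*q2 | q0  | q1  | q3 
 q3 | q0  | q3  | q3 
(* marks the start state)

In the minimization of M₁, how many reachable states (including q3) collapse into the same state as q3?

3

All states are reachable from the start state.
P0 = {q1,q2,q3} | {q0}.
The partition is now stable with 2 blocks: {q1,q2,q3} | {q0}.
State q3 belongs to the block {q1,q2,q3}, which has 3 states.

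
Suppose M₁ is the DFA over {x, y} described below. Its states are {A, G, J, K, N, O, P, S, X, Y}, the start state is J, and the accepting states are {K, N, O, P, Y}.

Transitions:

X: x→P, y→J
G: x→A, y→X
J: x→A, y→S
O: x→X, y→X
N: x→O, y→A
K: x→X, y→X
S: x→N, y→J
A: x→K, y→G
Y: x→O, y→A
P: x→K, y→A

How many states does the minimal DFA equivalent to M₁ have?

5

States {Y} cannot be reached from the start state, so discard them.
P0 = {K,N,O,P} | {A,G,J,S,X}.
On input x, block {K,N,O,P} splits into {K,O} and {N,P}.
On input x, block {A,G,J,S,X} splits into {G,J} and {S,X} and {A}.
The partition is now stable with 5 blocks: {K,O} | {G,J} | {N,P} | {S,X} | {A}.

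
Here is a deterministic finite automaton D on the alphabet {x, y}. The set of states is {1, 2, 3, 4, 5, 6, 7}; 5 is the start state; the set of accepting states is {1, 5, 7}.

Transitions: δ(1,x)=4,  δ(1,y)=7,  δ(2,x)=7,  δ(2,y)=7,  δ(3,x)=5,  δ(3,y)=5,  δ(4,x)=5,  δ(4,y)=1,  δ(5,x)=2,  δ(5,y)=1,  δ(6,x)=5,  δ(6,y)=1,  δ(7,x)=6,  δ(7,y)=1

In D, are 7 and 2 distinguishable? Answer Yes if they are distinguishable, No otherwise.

Yes

States {3} cannot be reached from the start state, so discard them.
Initial partition by acceptance: {1,5,7} | {2,4,6}.
No further refinement is possible. Final partition (2 blocks): {1,5,7} | {2,4,6}.
7 and 2 end up in different blocks, so they are distinguishable. For instance, the string 'ε' is accepted from only 7.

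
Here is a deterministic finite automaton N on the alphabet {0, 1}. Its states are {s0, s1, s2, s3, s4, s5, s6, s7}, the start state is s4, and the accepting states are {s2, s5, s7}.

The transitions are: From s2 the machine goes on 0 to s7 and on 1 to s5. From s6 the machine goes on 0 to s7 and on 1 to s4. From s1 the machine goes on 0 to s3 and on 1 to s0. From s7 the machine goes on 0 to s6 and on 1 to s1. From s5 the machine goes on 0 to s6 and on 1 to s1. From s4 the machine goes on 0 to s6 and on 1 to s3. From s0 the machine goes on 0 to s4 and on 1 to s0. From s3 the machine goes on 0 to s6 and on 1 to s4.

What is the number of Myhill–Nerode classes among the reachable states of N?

4

First remove the unreachable states {s2,s5}; 6 states remain.
Initial partition by acceptance: {s7} | {s0,s1,s3,s4,s6}.
Refine {s0,s1,s3,s4,s6} on symbol 0: members go to different blocks, giving {s0,s1,s3,s4} and {s6}.
Refine {s0,s1,s3,s4} on symbol 0: members go to different blocks, giving {s0,s1} and {s3,s4}.
Stable partition: {s7} | {s0,s1} | {s6} | {s3,s4} — 4 equivalence classes.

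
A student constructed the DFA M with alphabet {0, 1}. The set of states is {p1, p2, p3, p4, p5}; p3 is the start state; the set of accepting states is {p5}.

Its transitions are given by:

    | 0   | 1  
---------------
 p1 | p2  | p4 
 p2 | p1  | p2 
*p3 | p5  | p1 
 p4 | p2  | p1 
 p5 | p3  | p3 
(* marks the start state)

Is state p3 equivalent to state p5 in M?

Every state is reachable, so we keep all 5.
Start with accepting vs non-accepting: {p5} | {p1,p2,p3,p4}.
Refine {p1,p2,p3,p4} on symbol 0: members go to different blocks, giving {p1,p2,p4} and {p3}.
The partition is now stable with 3 blocks: {p5} | {p1,p2,p4} | {p3}.
p3 and p5 end up in different blocks, so they are distinguishable. For instance, the string 'ε' is accepted from only p5.

No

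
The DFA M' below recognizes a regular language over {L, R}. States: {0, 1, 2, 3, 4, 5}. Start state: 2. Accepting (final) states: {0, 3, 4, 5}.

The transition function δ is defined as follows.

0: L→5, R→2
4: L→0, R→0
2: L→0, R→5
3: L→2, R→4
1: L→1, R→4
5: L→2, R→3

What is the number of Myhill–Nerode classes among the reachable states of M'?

States {1} cannot be reached from the start state, so discard them.
Start with accepting vs non-accepting: {0,3,4,5} | {2}.
Split {0,3,4,5} by δ(·,L) → {0,4} and {3,5}.
On input L, block {0,4} splits into {0} and {4}.
On input R, block {3,5} splits into {3} and {5}.
The partition is now stable with 5 blocks: {0} | {2} | {3} | {4} | {5}.

5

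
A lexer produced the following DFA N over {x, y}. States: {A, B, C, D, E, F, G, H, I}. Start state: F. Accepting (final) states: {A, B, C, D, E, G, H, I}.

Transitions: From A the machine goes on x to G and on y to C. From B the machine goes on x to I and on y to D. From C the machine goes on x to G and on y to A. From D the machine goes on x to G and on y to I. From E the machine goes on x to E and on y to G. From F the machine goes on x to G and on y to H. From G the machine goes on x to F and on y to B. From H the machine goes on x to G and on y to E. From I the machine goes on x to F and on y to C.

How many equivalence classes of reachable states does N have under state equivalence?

Start with accepting vs non-accepting: {A,B,C,D,E,G,H,I} | {F}.
On input x, block {A,B,C,D,E,G,H,I} splits into {A,B,C,D,E,H} and {G,I}.
Refine {A,B,C,D,E,H} on symbol x: members go to different blocks, giving {A,B,C,D,H} and {E}.
On input y, block {A,B,C,D,H} splits into {A,B,C} and {D} and {H}.
Refine {A,B,C} on symbol y: members go to different blocks, giving {A,C} and {B}.
Split {G,I} by δ(·,y) → {G} and {I}.
Stable partition: {A,C} | {F} | {G} | {E} | {D} | {H} | {B} | {I} — 8 equivalence classes.

8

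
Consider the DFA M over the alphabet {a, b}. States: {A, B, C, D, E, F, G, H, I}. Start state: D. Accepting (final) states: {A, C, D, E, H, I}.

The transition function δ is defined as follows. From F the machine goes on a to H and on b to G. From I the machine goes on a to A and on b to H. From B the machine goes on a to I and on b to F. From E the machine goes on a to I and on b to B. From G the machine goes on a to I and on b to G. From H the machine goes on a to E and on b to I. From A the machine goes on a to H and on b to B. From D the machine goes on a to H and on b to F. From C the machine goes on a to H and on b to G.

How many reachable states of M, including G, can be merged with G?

States {C} cannot be reached from the start state, so discard them.
Start with accepting vs non-accepting: {A,D,E,H,I} | {B,F,G}.
Refine {A,D,E,H,I} on symbol b: members go to different blocks, giving {A,D,E} and {H,I}.
Stable partition: {A,D,E} | {B,F,G} | {H,I} — 3 equivalence classes.
State G belongs to the block {B,F,G}, which has 3 states.

3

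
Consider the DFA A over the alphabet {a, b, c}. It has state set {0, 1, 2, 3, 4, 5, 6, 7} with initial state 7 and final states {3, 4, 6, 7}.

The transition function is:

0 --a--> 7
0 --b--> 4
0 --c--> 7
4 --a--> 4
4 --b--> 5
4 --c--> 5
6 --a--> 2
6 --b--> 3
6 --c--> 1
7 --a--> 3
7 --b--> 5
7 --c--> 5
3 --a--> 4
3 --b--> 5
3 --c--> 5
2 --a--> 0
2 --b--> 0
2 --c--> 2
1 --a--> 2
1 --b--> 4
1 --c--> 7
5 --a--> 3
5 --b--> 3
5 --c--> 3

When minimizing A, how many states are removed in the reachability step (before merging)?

4

No path from 7 leads to 0, 1, 2, 6; the other 4 states are all reachable.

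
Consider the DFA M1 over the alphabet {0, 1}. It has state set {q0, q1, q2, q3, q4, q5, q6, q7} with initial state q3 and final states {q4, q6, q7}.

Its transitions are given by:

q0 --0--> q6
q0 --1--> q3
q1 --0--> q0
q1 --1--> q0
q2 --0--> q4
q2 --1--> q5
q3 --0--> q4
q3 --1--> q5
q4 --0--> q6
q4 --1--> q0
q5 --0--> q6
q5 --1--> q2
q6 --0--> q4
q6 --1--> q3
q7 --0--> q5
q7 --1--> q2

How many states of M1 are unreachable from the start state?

2

BFS from q3 reaches {q0, q2, q3, q4, q5, q6}; the 2 state(s) q1, q7 are never visited.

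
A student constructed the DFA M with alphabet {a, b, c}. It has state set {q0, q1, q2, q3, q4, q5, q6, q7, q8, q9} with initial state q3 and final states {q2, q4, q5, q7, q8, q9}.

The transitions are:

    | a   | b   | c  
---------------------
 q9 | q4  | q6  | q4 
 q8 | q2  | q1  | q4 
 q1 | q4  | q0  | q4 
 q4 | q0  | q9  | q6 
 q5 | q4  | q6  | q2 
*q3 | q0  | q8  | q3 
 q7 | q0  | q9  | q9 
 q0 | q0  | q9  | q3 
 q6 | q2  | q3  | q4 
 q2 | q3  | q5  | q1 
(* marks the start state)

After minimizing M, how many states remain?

4

First remove the unreachable states {q7}; 9 states remain.
Initial partition by acceptance: {q2,q4,q5,q8,q9} | {q0,q1,q3,q6}.
Refine {q2,q4,q5,q8,q9} on symbol a: members go to different blocks, giving {q5,q8,q9} and {q2,q4}.
On input a, block {q0,q1,q3,q6} splits into {q0,q3} and {q1,q6}.
Stable partition: {q5,q8,q9} | {q0,q3} | {q2,q4} | {q1,q6} — 4 equivalence classes.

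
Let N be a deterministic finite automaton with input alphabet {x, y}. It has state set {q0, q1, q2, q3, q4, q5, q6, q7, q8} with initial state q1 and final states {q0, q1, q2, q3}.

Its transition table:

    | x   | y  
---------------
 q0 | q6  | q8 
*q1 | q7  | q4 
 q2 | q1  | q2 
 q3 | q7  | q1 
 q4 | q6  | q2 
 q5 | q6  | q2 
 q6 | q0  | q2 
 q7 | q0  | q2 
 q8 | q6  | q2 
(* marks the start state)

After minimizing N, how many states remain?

States {q3,q5} cannot be reached from the start state, so discard them.
P0 = {q0,q1,q2} | {q4,q6,q7,q8}.
On input x, block {q0,q1,q2} splits into {q0,q1} and {q2}.
Split {q4,q6,q7,q8} by δ(·,x) → {q4,q8} and {q6,q7}.
Stable partition: {q0,q1} | {q4,q8} | {q2} | {q6,q7} — 4 equivalence classes.

4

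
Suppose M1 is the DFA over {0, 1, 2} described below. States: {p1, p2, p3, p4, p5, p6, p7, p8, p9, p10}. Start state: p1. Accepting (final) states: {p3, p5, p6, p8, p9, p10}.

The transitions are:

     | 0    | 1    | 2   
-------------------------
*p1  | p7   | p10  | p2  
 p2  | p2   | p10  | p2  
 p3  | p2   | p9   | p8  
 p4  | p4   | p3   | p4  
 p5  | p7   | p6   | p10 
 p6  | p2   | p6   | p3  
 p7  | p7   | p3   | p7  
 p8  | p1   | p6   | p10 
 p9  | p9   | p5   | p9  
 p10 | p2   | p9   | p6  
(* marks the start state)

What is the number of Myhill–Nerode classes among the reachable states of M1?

First remove the unreachable states {p4}; 9 states remain.
P0 = {p3,p5,p6,p8,p9,p10} | {p1,p2,p7}.
On input 0, block {p3,p5,p6,p8,p9,p10} splits into {p3,p5,p6,p8,p10} and {p9}.
Split {p3,p5,p6,p8,p10} by δ(·,1) → {p5,p6,p8} and {p3,p10}.
The partition is now stable with 4 blocks: {p5,p6,p8} | {p1,p2,p7} | {p9} | {p3,p10}.

4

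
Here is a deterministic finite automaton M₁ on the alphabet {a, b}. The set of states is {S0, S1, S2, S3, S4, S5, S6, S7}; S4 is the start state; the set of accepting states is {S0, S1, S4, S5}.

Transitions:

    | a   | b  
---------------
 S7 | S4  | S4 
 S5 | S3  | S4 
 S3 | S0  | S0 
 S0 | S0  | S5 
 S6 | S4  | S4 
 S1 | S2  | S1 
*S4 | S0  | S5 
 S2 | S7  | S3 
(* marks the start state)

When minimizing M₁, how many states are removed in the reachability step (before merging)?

BFS from S4 reaches {S0, S3, S4, S5}; the 4 state(s) S1, S2, S6, S7 are never visited.

4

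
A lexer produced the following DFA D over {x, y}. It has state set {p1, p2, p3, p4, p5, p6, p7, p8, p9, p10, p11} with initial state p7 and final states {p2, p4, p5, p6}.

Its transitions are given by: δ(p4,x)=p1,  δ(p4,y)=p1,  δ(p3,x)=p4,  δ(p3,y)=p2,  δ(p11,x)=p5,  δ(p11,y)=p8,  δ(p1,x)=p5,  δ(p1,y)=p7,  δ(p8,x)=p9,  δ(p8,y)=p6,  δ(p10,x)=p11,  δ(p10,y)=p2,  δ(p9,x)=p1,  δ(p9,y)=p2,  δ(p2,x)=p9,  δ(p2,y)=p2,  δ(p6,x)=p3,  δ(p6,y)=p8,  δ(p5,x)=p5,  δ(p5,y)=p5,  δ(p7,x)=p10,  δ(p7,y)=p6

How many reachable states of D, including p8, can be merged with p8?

2

Initial partition by acceptance: {p2,p4,p5,p6} | {p1,p3,p7,p8,p9,p10,p11}.
Split {p2,p4,p5,p6} by δ(·,x) → {p2,p4,p6} and {p5}.
Refine {p2,p4,p6} on symbol y: members go to different blocks, giving {p4,p6} and {p2}.
On input x, block {p1,p3,p7,p8,p9,p10,p11} splits into {p7,p8,p9,p10} and {p1,p11} and {p3}.
On input x, block {p4,p6} splits into {p4} and {p6}.
Refine {p7,p8,p9,p10} on symbol x: members go to different blocks, giving {p7,p8} and {p9,p10}.
No further refinement is possible. Final partition (8 blocks): {p4} | {p7,p8} | {p5} | {p2} | {p1,p11} | {p3} | {p6} | {p9,p10}.
The equivalence class containing p8 is {p7,p8}, of size 2.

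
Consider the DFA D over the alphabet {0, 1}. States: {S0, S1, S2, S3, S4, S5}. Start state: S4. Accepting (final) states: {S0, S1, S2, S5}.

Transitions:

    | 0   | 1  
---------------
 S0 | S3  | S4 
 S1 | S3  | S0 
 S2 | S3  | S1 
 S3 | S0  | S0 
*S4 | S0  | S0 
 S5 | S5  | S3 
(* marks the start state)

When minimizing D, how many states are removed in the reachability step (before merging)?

Starting at S4 and following transitions, the reachable set is {S0, S3, S4}. That leaves S1, S2, S5 unreachable — 3 in total.

3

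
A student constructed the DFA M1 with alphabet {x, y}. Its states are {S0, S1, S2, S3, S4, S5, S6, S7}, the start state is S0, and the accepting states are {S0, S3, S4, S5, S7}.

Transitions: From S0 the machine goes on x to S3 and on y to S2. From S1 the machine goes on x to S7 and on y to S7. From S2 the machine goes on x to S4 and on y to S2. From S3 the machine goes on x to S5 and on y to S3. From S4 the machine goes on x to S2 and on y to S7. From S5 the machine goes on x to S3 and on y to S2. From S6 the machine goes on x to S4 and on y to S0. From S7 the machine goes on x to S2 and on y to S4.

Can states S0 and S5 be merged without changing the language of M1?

States {S1,S6} cannot be reached from the start state, so discard them.
Start with accepting vs non-accepting: {S0,S3,S4,S5,S7} | {S2}.
On input x, block {S0,S3,S4,S5,S7} splits into {S0,S3,S5} and {S4,S7}.
Split {S0,S3,S5} by δ(·,y) → {S0,S5} and {S3}.
Stable partition: {S0,S5} | {S2} | {S4,S7} | {S3} — 4 equivalence classes.
S0 and S5 lie in the same block of the stable partition, so they are equivalent — no string distinguishes them.

Yes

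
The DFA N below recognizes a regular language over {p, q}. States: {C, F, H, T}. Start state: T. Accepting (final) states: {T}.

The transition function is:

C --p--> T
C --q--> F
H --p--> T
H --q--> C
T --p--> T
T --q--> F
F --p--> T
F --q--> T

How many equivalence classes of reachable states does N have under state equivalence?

2

First remove the unreachable states {C,H}; 2 states remain.
Start with accepting vs non-accepting: {T} | {F}.
No further refinement is possible. Final partition (2 blocks): {T} | {F}.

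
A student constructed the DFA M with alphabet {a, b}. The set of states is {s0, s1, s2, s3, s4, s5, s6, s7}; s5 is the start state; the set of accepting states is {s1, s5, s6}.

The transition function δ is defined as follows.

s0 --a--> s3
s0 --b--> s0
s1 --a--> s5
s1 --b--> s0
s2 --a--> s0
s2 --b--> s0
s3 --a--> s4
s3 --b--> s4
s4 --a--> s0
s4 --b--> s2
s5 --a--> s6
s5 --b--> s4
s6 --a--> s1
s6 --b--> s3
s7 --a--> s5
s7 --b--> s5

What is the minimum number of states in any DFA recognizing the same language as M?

First remove the unreachable states {s7}; 7 states remain.
Start with accepting vs non-accepting: {s1,s5,s6} | {s0,s2,s3,s4}.
No further refinement is possible. Final partition (2 blocks): {s1,s5,s6} | {s0,s2,s3,s4}.

2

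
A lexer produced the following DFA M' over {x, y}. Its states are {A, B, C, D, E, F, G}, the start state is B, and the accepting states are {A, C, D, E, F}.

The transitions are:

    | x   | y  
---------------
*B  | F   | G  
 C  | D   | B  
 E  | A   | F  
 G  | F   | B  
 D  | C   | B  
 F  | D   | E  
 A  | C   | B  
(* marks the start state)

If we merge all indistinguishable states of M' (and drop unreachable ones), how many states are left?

3

Every state is reachable, so we keep all 7.
Start with accepting vs non-accepting: {A,C,D,E,F} | {B,G}.
Split {A,C,D,E,F} by δ(·,y) → {A,C,D} and {E,F}.
The partition is now stable with 3 blocks: {A,C,D} | {B,G} | {E,F}.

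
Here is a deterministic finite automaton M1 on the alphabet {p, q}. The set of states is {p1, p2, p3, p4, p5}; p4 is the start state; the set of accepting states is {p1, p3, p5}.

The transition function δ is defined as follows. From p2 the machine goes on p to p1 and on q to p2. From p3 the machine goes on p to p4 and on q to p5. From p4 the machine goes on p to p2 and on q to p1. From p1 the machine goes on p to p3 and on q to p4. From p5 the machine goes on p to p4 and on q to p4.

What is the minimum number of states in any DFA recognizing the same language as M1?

P0 = {p1,p3,p5} | {p2,p4}.
Split {p1,p3,p5} by δ(·,p) → {p3,p5} and {p1}.
Split {p3,p5} by δ(·,q) → {p3} and {p5}.
On input p, block {p2,p4} splits into {p2} and {p4}.
Stable partition: {p3} | {p2} | {p1} | {p5} | {p4} — 5 equivalence classes.

5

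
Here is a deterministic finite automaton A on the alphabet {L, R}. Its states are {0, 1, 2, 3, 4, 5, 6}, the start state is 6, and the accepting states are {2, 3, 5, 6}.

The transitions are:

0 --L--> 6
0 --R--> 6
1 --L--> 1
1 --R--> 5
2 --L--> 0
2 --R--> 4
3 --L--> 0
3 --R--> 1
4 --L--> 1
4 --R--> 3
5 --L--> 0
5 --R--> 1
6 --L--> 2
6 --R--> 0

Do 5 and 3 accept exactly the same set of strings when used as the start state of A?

Every state is reachable, so we keep all 7.
Start with accepting vs non-accepting: {2,3,5,6} | {0,1,4}.
On input L, block {2,3,5,6} splits into {2,3,5} and {6}.
Split {0,1,4} by δ(·,L) → {1,4} and {0}.
No further refinement is possible. Final partition (4 blocks): {2,3,5} | {1,4} | {6} | {0}.
5 and 3 lie in the same block of the stable partition, so they are equivalent — no string distinguishes them.

Yes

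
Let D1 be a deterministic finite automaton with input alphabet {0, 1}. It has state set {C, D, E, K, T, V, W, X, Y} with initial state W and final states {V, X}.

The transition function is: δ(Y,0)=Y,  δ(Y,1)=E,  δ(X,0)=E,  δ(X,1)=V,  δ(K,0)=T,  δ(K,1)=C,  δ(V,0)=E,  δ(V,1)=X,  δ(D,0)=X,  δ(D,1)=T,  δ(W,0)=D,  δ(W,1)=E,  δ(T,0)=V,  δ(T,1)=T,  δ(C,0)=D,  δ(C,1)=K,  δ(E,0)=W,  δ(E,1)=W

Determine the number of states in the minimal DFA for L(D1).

First remove the unreachable states {C,K,Y}; 6 states remain.
Initial partition by acceptance: {V,X} | {D,E,T,W}.
On input 0, block {D,E,T,W} splits into {E,W} and {D,T}.
Refine {E,W} on symbol 0: members go to different blocks, giving {W} and {E}.
The partition is now stable with 4 blocks: {V,X} | {W} | {D,T} | {E}.

4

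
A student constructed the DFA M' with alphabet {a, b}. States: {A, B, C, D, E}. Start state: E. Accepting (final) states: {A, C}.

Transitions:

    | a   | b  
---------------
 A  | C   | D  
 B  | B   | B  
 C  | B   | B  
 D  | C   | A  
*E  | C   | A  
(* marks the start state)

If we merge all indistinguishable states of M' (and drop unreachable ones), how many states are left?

4

Start with accepting vs non-accepting: {A,C} | {B,D,E}.
Split {A,C} by δ(·,a) → {A} and {C}.
Split {B,D,E} by δ(·,a) → {D,E} and {B}.
The partition is now stable with 4 blocks: {A} | {D,E} | {C} | {B}.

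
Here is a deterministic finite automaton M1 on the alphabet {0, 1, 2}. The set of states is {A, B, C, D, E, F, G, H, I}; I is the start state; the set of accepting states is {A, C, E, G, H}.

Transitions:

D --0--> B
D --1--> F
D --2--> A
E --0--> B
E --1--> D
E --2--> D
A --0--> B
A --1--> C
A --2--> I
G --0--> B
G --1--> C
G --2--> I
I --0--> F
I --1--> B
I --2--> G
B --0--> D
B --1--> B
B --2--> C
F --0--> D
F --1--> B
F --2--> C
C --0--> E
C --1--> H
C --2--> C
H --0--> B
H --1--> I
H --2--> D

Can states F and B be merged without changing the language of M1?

Yes

Start with accepting vs non-accepting: {A,C,E,G,H} | {B,D,F,I}.
On input 0, block {A,C,E,G,H} splits into {A,E,G,H} and {C}.
Refine {A,E,G,H} on symbol 1: members go to different blocks, giving {A,G} and {E,H}.
On input 2, block {B,D,F,I} splits into {B,F} and {D,I}.
The partition is now stable with 5 blocks: {A,G} | {B,F} | {C} | {E,H} | {D,I}.
F and B lie in the same block of the stable partition, so they are equivalent — no string distinguishes them.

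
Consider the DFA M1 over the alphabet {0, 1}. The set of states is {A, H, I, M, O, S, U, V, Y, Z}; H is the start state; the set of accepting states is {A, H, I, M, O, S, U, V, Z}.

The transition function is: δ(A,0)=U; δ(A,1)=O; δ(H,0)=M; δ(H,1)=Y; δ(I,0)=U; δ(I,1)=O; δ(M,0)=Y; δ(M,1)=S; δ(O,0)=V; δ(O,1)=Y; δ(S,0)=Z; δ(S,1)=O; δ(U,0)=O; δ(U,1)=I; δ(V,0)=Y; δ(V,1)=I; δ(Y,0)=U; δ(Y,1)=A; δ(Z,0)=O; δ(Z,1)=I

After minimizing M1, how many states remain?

Initial partition by acceptance: {A,H,I,M,O,S,U,V,Z} | {Y}.
Refine {A,H,I,M,O,S,U,V,Z} on symbol 0: members go to different blocks, giving {A,H,I,O,S,U,Z} and {M,V}.
On input 0, block {A,H,I,O,S,U,Z} splits into {A,I,S,U,Z} and {H,O}.
Split {A,I,S,U,Z} by δ(·,0) → {A,I,S} and {U,Z}.
The partition is now stable with 5 blocks: {A,I,S} | {Y} | {M,V} | {H,O} | {U,Z}.

5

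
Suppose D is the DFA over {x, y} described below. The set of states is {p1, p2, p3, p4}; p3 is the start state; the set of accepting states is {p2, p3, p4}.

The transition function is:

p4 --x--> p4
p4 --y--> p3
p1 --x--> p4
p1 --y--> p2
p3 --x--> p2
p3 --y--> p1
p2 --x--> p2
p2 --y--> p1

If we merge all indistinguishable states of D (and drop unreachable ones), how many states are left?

All states are reachable from the start state.
Initial partition by acceptance: {p2,p3,p4} | {p1}.
Refine {p2,p3,p4} on symbol y: members go to different blocks, giving {p2,p3} and {p4}.
Stable partition: {p2,p3} | {p1} | {p4} — 3 equivalence classes.

3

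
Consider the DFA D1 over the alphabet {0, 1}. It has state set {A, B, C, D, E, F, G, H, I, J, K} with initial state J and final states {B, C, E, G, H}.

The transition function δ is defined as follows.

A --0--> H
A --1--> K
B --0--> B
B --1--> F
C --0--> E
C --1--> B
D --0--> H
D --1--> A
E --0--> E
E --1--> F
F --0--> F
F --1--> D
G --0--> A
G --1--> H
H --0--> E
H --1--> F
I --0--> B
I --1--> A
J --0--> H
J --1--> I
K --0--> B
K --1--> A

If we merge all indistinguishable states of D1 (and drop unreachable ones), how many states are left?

3

Reachable states from the start: {A,B,D,E,F,H,I,J,K}. Unreachable: {C,G} — drop them.
P0 = {B,E,H} | {A,D,F,I,J,K}.
On input 0, block {A,D,F,I,J,K} splits into {A,D,I,J,K} and {F}.
Stable partition: {B,E,H} | {A,D,I,J,K} | {F} — 3 equivalence classes.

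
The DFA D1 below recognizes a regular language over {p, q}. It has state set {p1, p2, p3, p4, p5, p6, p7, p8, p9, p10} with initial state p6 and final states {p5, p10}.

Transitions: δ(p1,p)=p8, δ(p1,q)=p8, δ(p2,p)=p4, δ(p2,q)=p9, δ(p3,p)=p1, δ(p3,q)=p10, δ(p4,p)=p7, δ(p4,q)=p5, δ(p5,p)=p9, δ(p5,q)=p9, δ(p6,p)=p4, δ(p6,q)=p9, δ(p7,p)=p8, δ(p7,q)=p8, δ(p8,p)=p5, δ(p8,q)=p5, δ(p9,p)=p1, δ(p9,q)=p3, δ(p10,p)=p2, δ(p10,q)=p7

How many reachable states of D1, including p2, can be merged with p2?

All states are reachable from the start state.
Start with accepting vs non-accepting: {p5,p10} | {p1,p2,p3,p4,p6,p7,p8,p9}.
On input p, block {p1,p2,p3,p4,p6,p7,p8,p9} splits into {p1,p2,p3,p4,p6,p7,p9} and {p8}.
Refine {p1,p2,p3,p4,p6,p7,p9} on symbol p: members go to different blocks, giving {p2,p3,p4,p6,p9} and {p1,p7}.
Refine {p5,p10} on symbol q: members go to different blocks, giving {p5} and {p10}.
Split {p2,p3,p4,p6,p9} by δ(·,p) → {p3,p4,p9} and {p2,p6}.
Split {p3,p4,p9} by δ(·,q) → {p3} and {p4} and {p9}.
Stable partition: {p5} | {p3} | {p8} | {p1,p7} | {p10} | {p2,p6} | {p4} | {p9} — 8 equivalence classes.
The equivalence class containing p2 is {p2,p6}, of size 2.

2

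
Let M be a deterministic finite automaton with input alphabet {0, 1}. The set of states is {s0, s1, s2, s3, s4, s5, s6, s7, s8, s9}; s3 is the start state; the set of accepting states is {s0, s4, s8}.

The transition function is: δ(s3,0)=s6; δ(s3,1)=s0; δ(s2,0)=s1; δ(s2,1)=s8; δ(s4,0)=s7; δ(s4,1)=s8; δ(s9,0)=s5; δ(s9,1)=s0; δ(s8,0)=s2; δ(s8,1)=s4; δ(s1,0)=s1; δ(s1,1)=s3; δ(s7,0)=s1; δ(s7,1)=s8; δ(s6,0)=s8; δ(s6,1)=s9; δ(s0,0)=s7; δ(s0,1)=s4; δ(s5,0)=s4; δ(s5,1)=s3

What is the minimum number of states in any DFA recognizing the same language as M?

5

Every state is reachable, so we keep all 10.
Start with accepting vs non-accepting: {s0,s4,s8} | {s1,s2,s3,s5,s6,s7,s9}.
Refine {s1,s2,s3,s5,s6,s7,s9} on symbol 0: members go to different blocks, giving {s1,s2,s3,s7,s9} and {s5,s6}.
Refine {s1,s2,s3,s7,s9} on symbol 0: members go to different blocks, giving {s1,s2,s7} and {s3,s9}.
Split {s1,s2,s7} by δ(·,1) → {s2,s7} and {s1}.
The partition is now stable with 5 blocks: {s0,s4,s8} | {s2,s7} | {s5,s6} | {s3,s9} | {s1}.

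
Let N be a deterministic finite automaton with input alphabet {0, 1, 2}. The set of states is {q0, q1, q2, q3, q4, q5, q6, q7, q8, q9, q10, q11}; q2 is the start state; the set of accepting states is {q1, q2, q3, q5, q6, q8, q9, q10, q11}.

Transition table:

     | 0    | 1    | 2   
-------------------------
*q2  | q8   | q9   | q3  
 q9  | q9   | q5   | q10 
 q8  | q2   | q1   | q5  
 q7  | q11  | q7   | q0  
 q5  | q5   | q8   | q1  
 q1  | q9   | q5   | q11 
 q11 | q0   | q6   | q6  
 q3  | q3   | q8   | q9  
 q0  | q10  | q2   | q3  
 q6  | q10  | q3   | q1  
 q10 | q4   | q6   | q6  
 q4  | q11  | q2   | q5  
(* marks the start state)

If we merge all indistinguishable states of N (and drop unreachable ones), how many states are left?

6

First remove the unreachable states {q7}; 11 states remain.
P0 = {q1,q2,q3,q5,q6,q8,q9,q10,q11} | {q0,q4}.
On input 0, block {q1,q2,q3,q5,q6,q8,q9,q10,q11} splits into {q1,q2,q3,q5,q6,q8,q9} and {q10,q11}.
Refine {q1,q2,q3,q5,q6,q8,q9} on symbol 0: members go to different blocks, giving {q1,q2,q3,q5,q8,q9} and {q6}.
On input 2, block {q1,q2,q3,q5,q8,q9} splits into {q2,q3,q5,q8} and {q1,q9}.
On input 1, block {q2,q3,q5,q8} splits into {q2,q8} and {q3,q5}.
Stable partition: {q2,q8} | {q0,q4} | {q10,q11} | {q6} | {q1,q9} | {q3,q5} — 6 equivalence classes.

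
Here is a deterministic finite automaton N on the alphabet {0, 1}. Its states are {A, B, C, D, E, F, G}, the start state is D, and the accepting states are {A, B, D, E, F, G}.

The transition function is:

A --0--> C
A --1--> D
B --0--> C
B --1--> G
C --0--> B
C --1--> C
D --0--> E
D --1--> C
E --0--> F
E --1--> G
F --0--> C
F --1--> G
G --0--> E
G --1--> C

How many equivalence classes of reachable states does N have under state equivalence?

Reachable states from the start: {B,C,D,E,F,G}. Unreachable: {A} — drop them.
Start with accepting vs non-accepting: {B,D,E,F,G} | {C}.
On input 0, block {B,D,E,F,G} splits into {D,E,G} and {B,F}.
Split {D,E,G} by δ(·,0) → {D,G} and {E}.
No further refinement is possible. Final partition (4 blocks): {D,G} | {C} | {B,F} | {E}.

4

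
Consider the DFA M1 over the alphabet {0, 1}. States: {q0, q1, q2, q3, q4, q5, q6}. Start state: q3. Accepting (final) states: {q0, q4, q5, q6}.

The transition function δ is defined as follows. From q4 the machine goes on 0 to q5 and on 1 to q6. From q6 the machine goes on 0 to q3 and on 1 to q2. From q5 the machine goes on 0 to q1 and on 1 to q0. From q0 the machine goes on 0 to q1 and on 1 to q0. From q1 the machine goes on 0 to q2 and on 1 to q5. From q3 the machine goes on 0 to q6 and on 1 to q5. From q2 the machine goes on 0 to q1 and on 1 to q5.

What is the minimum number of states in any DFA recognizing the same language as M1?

4

First remove the unreachable states {q4}; 6 states remain.
Initial partition by acceptance: {q0,q5,q6} | {q1,q2,q3}.
Split {q0,q5,q6} by δ(·,1) → {q0,q5} and {q6}.
On input 0, block {q1,q2,q3} splits into {q1,q2} and {q3}.
The partition is now stable with 4 blocks: {q0,q5} | {q1,q2} | {q6} | {q3}.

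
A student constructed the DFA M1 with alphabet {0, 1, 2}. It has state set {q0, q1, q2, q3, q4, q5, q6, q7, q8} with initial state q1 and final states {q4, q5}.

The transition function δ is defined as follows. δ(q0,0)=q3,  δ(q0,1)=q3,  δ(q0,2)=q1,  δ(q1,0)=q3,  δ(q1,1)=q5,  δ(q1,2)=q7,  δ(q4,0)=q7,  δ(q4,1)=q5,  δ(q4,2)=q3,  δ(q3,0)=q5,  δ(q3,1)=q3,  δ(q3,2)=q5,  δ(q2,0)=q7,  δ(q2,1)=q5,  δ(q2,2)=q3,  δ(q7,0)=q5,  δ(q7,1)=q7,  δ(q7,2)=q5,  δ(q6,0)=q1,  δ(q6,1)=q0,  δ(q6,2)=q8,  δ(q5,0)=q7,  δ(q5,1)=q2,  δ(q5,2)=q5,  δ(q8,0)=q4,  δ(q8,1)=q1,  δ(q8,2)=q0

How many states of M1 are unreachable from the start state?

No path from q1 leads to q0, q4, q6, q8; the other 5 states are all reachable.

4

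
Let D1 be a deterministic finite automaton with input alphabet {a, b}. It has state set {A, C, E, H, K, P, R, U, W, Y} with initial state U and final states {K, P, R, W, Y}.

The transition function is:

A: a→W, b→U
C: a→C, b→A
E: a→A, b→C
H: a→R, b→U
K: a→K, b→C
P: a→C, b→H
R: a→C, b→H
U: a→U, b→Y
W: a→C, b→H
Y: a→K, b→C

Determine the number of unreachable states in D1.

2

BFS from U reaches {A, C, H, K, R, U, W, Y}; the 2 state(s) E, P are never visited.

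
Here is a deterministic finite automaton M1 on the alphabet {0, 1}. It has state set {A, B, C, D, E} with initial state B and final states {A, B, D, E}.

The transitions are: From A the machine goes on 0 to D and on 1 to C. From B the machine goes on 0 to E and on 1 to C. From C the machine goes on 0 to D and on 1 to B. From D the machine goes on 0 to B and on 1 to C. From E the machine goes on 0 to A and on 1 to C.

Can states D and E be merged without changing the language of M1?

Every state is reachable, so we keep all 5.
P0 = {A,B,D,E} | {C}.
The partition is now stable with 2 blocks: {A,B,D,E} | {C}.
D and E lie in the same block of the stable partition, so they are equivalent — no string distinguishes them.

Yes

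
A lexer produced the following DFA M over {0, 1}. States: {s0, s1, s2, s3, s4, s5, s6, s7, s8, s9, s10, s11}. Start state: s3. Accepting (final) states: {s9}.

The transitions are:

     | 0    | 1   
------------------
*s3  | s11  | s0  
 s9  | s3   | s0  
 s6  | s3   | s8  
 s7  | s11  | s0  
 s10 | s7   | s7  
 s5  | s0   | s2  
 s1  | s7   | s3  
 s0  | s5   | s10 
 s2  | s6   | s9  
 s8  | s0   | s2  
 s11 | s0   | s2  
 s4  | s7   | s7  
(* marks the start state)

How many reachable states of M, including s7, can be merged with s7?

States {s1,s4} cannot be reached from the start state, so discard them.
P0 = {s9} | {s0,s2,s3,s5,s6,s7,s8,s10,s11}.
On input 1, block {s0,s2,s3,s5,s6,s7,s8,s10,s11} splits into {s0,s3,s5,s6,s7,s8,s10,s11} and {s2}.
Refine {s0,s3,s5,s6,s7,s8,s10,s11} on symbol 1: members go to different blocks, giving {s0,s3,s6,s7,s10} and {s5,s8,s11}.
Refine {s0,s3,s6,s7,s10} on symbol 0: members go to different blocks, giving {s0,s3,s7} and {s6,s10}.
Split {s0,s3,s7} by δ(·,1) → {s3,s7} and {s0}.
Split {s6,s10} by δ(·,1) → {s6} and {s10}.
No further refinement is possible. Final partition (7 blocks): {s9} | {s3,s7} | {s2} | {s5,s8,s11} | {s6} | {s0} | {s10}.
State s7 belongs to the block {s3,s7}, which has 2 states.

2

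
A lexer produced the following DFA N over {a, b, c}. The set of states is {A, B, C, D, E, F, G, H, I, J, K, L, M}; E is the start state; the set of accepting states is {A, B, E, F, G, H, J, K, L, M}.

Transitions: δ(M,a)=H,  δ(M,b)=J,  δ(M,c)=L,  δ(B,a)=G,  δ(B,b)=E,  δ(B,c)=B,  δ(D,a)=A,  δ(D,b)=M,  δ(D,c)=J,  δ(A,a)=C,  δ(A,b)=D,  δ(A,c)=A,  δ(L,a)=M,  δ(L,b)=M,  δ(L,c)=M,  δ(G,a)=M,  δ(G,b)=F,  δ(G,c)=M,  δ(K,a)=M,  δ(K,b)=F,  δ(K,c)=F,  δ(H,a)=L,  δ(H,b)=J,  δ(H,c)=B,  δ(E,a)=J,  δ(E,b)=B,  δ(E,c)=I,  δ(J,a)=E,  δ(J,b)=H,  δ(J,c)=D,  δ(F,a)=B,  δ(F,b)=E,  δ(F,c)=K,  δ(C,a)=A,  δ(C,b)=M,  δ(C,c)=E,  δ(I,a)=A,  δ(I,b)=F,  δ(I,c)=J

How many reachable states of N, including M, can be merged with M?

All states are reachable from the start state.
P0 = {A,B,E,F,G,H,J,K,L,M} | {C,D,I}.
Split {A,B,E,F,G,H,J,K,L,M} by δ(·,a) → {B,E,F,G,H,J,K,L,M} and {A}.
Split {B,E,F,G,H,J,K,L,M} by δ(·,c) → {B,F,G,H,K,L,M} and {E,J}.
Split {B,F,G,H,K,L,M} by δ(·,b) → {B,F,H,M} and {G,K,L}.
On input a, block {B,F,H,M} splits into {B,H} and {F,M}.
Stable partition: {B,H} | {C,D,I} | {A} | {E,J} | {G,K,L} | {F,M} — 6 equivalence classes.
State M belongs to the block {F,M}, which has 2 states.

2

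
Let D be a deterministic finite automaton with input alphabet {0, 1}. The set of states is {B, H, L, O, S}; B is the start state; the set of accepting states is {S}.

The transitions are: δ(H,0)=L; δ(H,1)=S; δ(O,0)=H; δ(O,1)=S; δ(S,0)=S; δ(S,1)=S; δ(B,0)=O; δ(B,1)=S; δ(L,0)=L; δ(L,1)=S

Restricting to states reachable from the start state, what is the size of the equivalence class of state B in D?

Initial partition by acceptance: {S} | {B,H,L,O}.
No further refinement is possible. Final partition (2 blocks): {S} | {B,H,L,O}.
The equivalence class containing B is {B,H,L,O}, of size 4.

4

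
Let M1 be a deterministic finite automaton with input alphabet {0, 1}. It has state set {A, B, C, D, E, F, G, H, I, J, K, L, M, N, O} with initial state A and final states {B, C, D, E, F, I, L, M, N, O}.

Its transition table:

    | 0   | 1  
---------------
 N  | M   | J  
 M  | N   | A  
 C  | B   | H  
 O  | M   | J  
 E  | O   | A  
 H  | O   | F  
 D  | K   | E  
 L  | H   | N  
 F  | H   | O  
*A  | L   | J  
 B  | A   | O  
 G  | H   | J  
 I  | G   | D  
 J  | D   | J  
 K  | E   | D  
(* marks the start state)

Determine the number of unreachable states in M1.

4

BFS from A reaches {A, D, E, F, H, J, K, L, M, N, O}; the 4 state(s) B, C, G, I are never visited.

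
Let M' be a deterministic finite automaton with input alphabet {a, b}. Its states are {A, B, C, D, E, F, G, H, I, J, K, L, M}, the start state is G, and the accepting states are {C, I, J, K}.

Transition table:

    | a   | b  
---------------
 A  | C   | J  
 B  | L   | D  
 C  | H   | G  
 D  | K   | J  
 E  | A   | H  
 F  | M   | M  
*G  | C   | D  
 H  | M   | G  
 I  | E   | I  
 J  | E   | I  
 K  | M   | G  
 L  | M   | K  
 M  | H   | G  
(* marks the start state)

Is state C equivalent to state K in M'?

Yes

States {B,F,L} cannot be reached from the start state, so discard them.
P0 = {C,I,J,K} | {A,D,E,G,H,M}.
Split {C,I,J,K} by δ(·,b) → {C,K} and {I,J}.
On input a, block {A,D,E,G,H,M} splits into {A,D,G} and {E,H,M}.
On input b, block {A,D,G} splits into {A,D} and {G}.
Refine {E,H,M} on symbol a: members go to different blocks, giving {H,M} and {E}.
No further refinement is possible. Final partition (6 blocks): {C,K} | {A,D} | {I,J} | {H,M} | {G} | {E}.
C and K lie in the same block of the stable partition, so they are equivalent — no string distinguishes them.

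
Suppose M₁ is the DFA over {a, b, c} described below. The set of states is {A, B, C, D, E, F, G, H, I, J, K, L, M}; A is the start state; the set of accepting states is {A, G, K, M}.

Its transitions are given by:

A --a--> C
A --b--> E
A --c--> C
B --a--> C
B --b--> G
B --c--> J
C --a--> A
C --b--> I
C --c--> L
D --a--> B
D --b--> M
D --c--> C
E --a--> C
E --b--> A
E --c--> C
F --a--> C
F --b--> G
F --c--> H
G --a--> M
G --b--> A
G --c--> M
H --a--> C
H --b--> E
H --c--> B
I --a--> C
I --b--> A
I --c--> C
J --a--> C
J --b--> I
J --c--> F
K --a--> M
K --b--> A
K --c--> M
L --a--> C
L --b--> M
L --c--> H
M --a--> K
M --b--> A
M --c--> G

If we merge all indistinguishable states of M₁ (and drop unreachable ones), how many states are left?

Reachable states from the start: {A,B,C,E,F,G,H,I,J,K,L,M}. Unreachable: {D} — drop them.
Initial partition by acceptance: {A,G,K,M} | {B,C,E,F,H,I,J,L}.
Split {A,G,K,M} by δ(·,a) → {G,K,M} and {A}.
Split {B,C,E,F,H,I,J,L} by δ(·,a) → {B,E,F,H,I,J,L} and {C}.
Split {B,E,F,H,I,J,L} by δ(·,b) → {B,F,L} and {E,I} and {H,J}.
No further refinement is possible. Final partition (6 blocks): {G,K,M} | {B,F,L} | {A} | {C} | {E,I} | {H,J}.

6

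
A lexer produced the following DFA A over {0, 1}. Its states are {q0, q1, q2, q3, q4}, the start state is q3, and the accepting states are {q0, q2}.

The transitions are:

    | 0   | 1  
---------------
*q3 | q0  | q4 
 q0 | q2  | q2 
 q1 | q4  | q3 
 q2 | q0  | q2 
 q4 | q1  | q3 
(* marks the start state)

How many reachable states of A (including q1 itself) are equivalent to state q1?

Every state is reachable, so we keep all 5.
Start with accepting vs non-accepting: {q0,q2} | {q1,q3,q4}.
Refine {q1,q3,q4} on symbol 0: members go to different blocks, giving {q1,q4} and {q3}.
Stable partition: {q0,q2} | {q1,q4} | {q3} — 3 equivalence classes.
The equivalence class containing q1 is {q1,q4}, of size 2.

2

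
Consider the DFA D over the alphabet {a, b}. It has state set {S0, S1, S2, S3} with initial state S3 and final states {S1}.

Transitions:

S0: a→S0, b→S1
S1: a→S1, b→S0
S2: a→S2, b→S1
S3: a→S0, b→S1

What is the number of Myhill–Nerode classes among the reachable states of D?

First remove the unreachable states {S2}; 3 states remain.
P0 = {S1} | {S0,S3}.
The partition is now stable with 2 blocks: {S1} | {S0,S3}.

2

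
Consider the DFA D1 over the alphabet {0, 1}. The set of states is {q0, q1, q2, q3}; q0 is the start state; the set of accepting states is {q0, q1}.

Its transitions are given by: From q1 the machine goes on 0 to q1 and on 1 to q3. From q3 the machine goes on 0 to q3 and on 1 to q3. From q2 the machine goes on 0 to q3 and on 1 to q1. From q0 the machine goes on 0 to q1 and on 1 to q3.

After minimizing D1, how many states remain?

Reachable states from the start: {q0,q1,q3}. Unreachable: {q2} — drop them.
Start with accepting vs non-accepting: {q0,q1} | {q3}.
The partition is now stable with 2 blocks: {q0,q1} | {q3}.

2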